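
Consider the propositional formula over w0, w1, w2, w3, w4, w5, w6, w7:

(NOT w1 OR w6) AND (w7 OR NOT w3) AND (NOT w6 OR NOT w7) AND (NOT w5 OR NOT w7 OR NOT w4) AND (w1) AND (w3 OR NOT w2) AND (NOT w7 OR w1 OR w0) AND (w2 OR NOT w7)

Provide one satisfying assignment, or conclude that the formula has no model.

Unit clause (w1) forces w1 = true.
Unit clause (w6) forces w6 = true.
Unit clause (NOT w7) forces w7 = false.
Unit clause (NOT w3) forces w3 = false.
Unit clause (NOT w2) forces w2 = false.
All clauses hold; w0, w4, w5 can take either value.

w0: false; w1: true; w2: false; w3: false; w4: true; w5: false; w6: true; w7: false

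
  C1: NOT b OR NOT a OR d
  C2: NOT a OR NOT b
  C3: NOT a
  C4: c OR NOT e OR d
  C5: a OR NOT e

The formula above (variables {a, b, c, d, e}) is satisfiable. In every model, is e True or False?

Suppose e = true.
Unit clause (NOT a) forces a = false.
That conflicts with the unit clause (a).
So every satisfying assignment has e = False.

False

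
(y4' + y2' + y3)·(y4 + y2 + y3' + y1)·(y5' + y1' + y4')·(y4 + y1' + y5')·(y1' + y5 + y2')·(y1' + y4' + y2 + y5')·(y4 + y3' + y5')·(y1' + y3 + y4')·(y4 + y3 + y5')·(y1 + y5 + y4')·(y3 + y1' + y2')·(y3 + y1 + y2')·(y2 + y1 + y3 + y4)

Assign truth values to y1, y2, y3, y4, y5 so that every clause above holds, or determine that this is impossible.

Branch on y4: set y4 = 0.
Branch on y1: set y1 = 1.
(y5') alone gives y5 = 0.
(y2') alone gives y2 = 0.
All clauses hold; y3 can take either value.

y1=1; y2=0; y3=1; y4=0; y5=0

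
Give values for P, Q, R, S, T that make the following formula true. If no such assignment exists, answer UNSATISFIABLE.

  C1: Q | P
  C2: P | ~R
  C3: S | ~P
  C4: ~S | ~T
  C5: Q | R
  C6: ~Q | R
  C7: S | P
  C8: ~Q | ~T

Try Q = 1.
The clause (R) is unit, so R = 1.
The clause (P) is unit, so P = 1.
The clause (S) is unit, so S = 1.
The clause (~T) is unit, so T = 0.
This assignment satisfies each clause.

P=1, Q=1, R=1, S=1, T=0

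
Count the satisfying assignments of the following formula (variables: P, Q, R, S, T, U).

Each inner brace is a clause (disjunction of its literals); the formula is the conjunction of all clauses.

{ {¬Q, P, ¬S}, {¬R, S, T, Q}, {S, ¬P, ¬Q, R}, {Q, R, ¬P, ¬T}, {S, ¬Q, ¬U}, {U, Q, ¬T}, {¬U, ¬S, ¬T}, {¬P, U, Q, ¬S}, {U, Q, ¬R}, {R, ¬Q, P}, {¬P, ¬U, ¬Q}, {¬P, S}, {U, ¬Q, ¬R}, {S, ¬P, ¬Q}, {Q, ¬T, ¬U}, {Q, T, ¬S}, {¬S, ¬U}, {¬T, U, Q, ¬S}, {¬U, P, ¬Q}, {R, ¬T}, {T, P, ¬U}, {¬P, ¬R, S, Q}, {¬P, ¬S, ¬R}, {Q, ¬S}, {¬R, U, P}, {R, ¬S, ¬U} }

2

There are 2^6 = 64 truth assignments over (P, Q, R, S, T, U).
Split on P. With P = True, the clauses containing P are satisfied and ¬P drops from the rest; 1 of the 2^5 = 32 assignments to the other variables satisfy what remains.
With P = False, by the same count on the reduced clause set, 1 assignment works.
Total: 1 + 1 = 2.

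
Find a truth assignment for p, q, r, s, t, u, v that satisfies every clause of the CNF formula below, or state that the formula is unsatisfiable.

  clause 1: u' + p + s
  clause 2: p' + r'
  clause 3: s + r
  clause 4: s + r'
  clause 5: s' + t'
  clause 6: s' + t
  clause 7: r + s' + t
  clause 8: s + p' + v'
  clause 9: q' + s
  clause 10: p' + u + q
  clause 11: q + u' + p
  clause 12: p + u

UNSATISFIABLE

Try p = 0.
Unit clause (u) forces u = 1.
Unit clause (s) forces s = 1.
Unit clause (t') forces t = 0.
Now (t) is unsatisfied and unit — conflict.
Undo p and try p = 1.
Unit clause (r') forces r = 0.
Unit clause (s) forces s = 1.
Unit clause (t') forces t = 0.
Now (t) is unsatisfied and unit — conflict.
Either choice for p ends in contradiction.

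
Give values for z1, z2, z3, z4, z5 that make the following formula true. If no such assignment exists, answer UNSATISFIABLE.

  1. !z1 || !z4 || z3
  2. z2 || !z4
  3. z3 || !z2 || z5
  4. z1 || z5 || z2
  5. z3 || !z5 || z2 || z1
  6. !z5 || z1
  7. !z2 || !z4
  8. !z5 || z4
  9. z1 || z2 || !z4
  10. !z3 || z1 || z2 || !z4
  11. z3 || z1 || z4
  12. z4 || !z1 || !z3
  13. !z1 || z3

Branch on z2: set z2 = true.
(!z4) alone gives z4 = false.
(!z5) alone gives z5 = false.
(z3) alone gives z3 = true.
(!z1) alone gives z1 = false.
Every clause now holds.

z1=false,  z2=true,  z3=true,  z4=false,  z5=false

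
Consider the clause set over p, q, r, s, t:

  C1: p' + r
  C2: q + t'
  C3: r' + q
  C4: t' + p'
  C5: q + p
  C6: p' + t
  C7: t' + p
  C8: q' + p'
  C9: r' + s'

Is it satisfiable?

Yes, satisfiable

Branch on p: set p = 0.
(q) alone gives q = 1.
(t') alone gives t = 0.
Branch on r: set r = 0.
All clauses hold; s can take either value.
A satisfying assignment: p=0; q=1; r=0; s=1; t=0.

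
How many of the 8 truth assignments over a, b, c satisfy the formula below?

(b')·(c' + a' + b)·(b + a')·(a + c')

1

There are 2^3 = 8 truth assignments over (a, b, c).
Check each against the 4 clauses (columns in the order a, b, c):
  F F F  ✓ satisfies all
  F F T  ✗ fails (a + c')
  F T F  ✗ fails (b')
  F T T  ✗ fails (b')
  T F F  ✗ fails (b + a')
  T F T  ✗ fails (c' + a' + b)
  T T F  ✗ fails (b')
  T T T  ✗ fails (b')
1 of the 8 rows is a model.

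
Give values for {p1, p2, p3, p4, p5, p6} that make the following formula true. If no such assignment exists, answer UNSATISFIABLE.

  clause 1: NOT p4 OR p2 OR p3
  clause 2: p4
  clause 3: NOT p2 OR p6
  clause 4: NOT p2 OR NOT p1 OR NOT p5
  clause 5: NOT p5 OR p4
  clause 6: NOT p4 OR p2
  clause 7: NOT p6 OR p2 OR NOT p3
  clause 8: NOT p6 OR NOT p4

UNSATISFIABLE

(p4) alone gives p4 = true.
(p2) alone gives p2 = true.
(p6) alone gives p6 = true.
Now (NOT p6) is unsatisfied and unit — conflict.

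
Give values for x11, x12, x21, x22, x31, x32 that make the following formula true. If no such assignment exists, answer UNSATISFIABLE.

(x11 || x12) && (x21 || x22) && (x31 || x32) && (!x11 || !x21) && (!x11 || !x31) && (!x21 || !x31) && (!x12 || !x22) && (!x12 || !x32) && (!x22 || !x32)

Branch on x11: set x11 = true.
(!x21) alone gives x21 = false.
(x22) alone gives x22 = true.
(!x31) alone gives x31 = false.
(x32) alone gives x32 = true.
But (!x32) is also a unit clause — contradiction.
Undo x11 and try x11 = false.
(x12) alone gives x12 = true.
(!x22) alone gives x22 = false.
(x21) alone gives x21 = true.
(!x31) alone gives x31 = false.
(x32) alone gives x32 = true.
But (!x32) is also a unit clause — contradiction.
Either choice for x11 ends in contradiction.

UNSATISFIABLE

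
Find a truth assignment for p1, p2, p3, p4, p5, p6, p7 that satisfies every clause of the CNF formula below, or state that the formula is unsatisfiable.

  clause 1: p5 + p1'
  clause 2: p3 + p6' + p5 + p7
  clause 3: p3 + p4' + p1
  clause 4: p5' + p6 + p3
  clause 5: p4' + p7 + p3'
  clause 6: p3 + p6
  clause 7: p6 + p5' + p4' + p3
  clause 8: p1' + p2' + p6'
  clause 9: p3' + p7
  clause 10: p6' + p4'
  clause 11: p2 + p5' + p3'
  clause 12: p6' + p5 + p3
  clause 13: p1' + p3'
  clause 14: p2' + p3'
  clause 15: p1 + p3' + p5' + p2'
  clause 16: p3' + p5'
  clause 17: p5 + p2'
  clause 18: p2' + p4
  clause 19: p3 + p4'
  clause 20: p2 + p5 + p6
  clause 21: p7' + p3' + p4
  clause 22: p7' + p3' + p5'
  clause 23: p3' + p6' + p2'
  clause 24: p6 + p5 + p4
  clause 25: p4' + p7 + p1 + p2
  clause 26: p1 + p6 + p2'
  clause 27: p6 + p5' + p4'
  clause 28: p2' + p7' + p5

p1 ↦ 1, p2 ↦ 0, p3 ↦ 0, p4 ↦ 0, p5 ↦ 1, p6 ↦ 1, p7 ↦ 0

Case p5 = 1:
(p3') alone gives p3 = 0.
(p6) alone gives p6 = 1.
(p4') alone gives p4 = 0.
(p2') alone gives p2 = 0.
All clauses hold; p1, p7 can take either value.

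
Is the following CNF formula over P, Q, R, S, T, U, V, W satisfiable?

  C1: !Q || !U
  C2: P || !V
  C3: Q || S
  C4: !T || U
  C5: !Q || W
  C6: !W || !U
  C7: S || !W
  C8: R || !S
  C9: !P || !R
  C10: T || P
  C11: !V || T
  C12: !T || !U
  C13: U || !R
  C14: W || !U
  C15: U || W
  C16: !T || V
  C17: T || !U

Case Q = false:
The clause (S) is unit, so S = true.
The clause (R) is unit, so R = true.
The clause (!P) is unit, so P = false.
The clause (!V) is unit, so V = false.
The clause (T) is unit, so T = true.
Now (!T) is unsatisfied and unit — conflict.
Backtrack on Q: now try Q = true.
The clause (!U) is unit, so U = false.
The clause (!T) is unit, so T = false.
The clause (W) is unit, so W = true.
The clause (S) is unit, so S = true.
The clause (R) is unit, so R = true.
Now (!R) is unsatisfied and unit — conflict.
Both values of Q lead to a conflict.
No assignment satisfies every clause.

Unsatisfiable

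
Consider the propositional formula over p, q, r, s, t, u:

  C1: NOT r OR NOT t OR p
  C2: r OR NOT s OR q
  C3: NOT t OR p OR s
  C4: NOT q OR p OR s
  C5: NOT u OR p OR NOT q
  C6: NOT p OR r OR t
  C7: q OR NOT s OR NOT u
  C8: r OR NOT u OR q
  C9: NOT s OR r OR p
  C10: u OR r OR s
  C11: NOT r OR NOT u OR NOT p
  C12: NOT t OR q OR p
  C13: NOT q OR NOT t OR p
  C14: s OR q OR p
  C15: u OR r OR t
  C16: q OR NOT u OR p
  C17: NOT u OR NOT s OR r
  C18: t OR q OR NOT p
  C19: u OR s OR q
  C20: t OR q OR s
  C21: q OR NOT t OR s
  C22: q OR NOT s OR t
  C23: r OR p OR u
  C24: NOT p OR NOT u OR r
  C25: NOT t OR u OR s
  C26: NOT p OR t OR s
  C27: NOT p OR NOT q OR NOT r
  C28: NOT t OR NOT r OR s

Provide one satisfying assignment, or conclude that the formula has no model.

Try r = true.
Try t = true.
Unit clause (p) forces p = true.
Unit clause (NOT u) forces u = false.
Unit clause (s) forces s = true.
Unit clause (NOT q) forces q = false.
All clauses are satisfied.

p=true; q=false; r=true; s=true; t=true; u=false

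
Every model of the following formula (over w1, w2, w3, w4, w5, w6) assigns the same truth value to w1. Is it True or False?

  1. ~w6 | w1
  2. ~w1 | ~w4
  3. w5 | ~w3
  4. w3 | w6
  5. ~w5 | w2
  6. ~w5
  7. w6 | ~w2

True

Suppose w1 = 0.
(~w6) alone gives w6 = 0.
(w3) alone gives w3 = 1.
(w5) alone gives w5 = 1.
Now (~w5) is unsatisfied and unit — conflict.
So every satisfying assignment has w1 = True.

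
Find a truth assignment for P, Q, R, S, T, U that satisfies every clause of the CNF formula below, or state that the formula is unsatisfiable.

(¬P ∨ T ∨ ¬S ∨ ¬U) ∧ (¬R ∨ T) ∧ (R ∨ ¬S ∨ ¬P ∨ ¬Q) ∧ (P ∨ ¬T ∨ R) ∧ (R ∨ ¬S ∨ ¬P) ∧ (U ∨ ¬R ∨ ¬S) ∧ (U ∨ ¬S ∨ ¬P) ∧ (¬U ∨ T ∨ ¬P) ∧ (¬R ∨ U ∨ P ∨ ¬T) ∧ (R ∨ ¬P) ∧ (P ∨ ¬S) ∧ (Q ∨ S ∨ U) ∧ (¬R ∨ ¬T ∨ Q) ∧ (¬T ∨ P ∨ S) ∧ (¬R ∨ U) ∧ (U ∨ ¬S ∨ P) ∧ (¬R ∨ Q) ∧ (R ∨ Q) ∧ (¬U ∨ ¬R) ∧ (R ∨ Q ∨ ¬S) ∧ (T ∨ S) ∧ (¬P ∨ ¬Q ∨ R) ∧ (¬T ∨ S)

Branch on R: set R = False.
From the singleton clause (¬P), P = False.
From the singleton clause (¬T), T = False.
From the singleton clause (¬S), S = False.
But (S) is also a unit clause — contradiction.
That branch fails; take R = True instead.
From the singleton clause (T), T = True.
From the singleton clause (Q), Q = True.
From the singleton clause (U), U = True.
But (¬U) is also a unit clause — contradiction.
Either choice for R ends in contradiction.

UNSATISFIABLE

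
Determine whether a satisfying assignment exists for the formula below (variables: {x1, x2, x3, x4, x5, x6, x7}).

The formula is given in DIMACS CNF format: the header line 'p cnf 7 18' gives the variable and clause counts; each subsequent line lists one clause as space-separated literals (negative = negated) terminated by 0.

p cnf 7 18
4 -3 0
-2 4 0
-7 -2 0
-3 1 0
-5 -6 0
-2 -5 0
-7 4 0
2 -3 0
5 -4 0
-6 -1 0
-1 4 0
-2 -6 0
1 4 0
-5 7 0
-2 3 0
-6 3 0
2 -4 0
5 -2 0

Suppose x4 = True.
(x5) alone gives x5 = True.
(¬x6) alone gives x6 = False.
(¬x2) alone gives x2 = False.
Now (x2) is unsatisfied and unit — conflict.
Undo x4 and try x4 = False.
(¬x3) alone gives x3 = False.
(¬x2) alone gives x2 = False.
(¬x7) alone gives x7 = False.
(¬x1) alone gives x1 = False.
Now (x1) is unsatisfied and unit — conflict.
Either choice for x4 ends in contradiction.
No assignment satisfies every clause.

No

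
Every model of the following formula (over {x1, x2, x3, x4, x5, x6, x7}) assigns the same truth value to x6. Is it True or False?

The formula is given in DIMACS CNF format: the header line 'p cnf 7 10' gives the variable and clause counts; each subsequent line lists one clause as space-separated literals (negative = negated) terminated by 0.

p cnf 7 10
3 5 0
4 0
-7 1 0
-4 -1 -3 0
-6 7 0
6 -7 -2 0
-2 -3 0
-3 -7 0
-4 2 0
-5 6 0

True

Suppose x6 = False.
From the singleton clause (x4), x4 = True.
From the singleton clause (x2), x2 = True.
From the singleton clause (¬x7), x7 = False.
From the singleton clause (¬x3), x3 = False.
From the singleton clause (x5), x5 = True.
That conflicts with the unit clause (¬x5).
So every satisfying assignment has x6 = True.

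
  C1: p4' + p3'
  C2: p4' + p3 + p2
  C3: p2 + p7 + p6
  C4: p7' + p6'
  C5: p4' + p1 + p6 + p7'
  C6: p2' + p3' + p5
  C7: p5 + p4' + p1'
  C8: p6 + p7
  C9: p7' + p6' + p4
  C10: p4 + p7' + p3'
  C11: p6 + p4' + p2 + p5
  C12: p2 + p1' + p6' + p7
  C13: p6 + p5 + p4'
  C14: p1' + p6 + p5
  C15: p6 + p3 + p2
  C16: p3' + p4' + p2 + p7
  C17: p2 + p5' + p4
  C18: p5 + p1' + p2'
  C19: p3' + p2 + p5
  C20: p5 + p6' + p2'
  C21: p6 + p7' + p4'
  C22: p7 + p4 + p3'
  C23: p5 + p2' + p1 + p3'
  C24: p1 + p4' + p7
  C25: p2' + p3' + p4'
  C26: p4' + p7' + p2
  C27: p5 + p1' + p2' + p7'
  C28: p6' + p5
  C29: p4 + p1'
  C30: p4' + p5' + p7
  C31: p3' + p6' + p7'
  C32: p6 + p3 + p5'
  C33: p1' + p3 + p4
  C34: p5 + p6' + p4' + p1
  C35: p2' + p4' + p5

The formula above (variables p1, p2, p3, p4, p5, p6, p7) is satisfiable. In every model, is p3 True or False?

Suppose p3 = 1.
The clause (p4') is unit, so p4 = 0.
The clause (p7') is unit, so p7 = 0.
But (p7) is also a unit clause — contradiction.
So every satisfying assignment has p3 = False.

False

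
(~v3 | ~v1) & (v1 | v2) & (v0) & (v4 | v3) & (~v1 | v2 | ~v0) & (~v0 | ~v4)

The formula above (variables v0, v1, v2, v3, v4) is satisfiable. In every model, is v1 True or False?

False

Suppose v1 = 1.
The clause (~v3) is unit, so v3 = 0.
The clause (v0) is unit, so v0 = 1.
The clause (v4) is unit, so v4 = 1.
That conflicts with the unit clause (~v4).
So every satisfying assignment has v1 = False.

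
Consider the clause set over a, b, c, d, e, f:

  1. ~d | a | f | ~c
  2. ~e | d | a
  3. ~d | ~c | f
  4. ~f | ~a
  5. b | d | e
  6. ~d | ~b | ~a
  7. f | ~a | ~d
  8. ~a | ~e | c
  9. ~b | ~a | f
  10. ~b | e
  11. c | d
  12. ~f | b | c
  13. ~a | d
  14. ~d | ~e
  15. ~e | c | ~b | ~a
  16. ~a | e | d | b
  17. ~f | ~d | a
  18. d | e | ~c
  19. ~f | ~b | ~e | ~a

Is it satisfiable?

Try f = 0.
Try d = 1.
Unit clause (~c) forces c = 0.
Unit clause (~a) forces a = 0.
Unit clause (~e) forces e = 0.
Unit clause (~b) forces b = 0.
All clauses are satisfied.
A satisfying assignment: a ↦ 0, b ↦ 0, c ↦ 0, d ↦ 1, e ↦ 0, f ↦ 0.

Yes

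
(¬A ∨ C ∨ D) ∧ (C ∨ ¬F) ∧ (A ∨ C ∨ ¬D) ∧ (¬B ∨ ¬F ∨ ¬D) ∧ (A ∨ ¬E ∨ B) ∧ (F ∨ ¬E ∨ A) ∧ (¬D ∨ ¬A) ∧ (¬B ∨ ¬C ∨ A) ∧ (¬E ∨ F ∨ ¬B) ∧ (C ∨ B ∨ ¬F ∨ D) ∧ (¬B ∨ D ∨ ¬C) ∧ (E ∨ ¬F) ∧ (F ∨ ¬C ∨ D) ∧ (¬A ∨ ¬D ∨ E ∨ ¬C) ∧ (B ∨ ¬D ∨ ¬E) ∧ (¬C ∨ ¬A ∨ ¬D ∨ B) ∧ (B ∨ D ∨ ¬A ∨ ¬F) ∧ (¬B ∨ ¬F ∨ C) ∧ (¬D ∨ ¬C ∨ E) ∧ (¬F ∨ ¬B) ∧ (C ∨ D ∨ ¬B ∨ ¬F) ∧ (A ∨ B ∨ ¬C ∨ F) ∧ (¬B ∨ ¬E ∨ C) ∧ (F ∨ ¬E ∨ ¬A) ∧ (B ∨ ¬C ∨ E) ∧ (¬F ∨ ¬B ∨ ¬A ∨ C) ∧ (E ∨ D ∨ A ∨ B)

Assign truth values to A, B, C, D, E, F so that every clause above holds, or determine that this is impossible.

A=False, B=True, C=False, D=False, E=False, F=False

Suppose C = False.
(¬F) alone gives F = False.
Suppose A = False.
(¬D) alone gives D = False.
(¬E) alone gives E = False.
(B) alone gives B = True.
This assignment satisfies each clause.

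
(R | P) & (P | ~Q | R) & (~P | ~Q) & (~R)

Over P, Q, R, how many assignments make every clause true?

1

There are 2^3 = 8 truth assignments over (P, Q, R).
Split on P. With P = 1, the clauses containing P are satisfied and ~P drops from the rest; 1 of the 2^2 = 4 assignments to the other variables satisfy what remains.
With P = 0, by the same count on the reduced clause set, 0 assignments work.
(One model: P=T, Q=F, R=F.)
Total: 1 + 0 = 1.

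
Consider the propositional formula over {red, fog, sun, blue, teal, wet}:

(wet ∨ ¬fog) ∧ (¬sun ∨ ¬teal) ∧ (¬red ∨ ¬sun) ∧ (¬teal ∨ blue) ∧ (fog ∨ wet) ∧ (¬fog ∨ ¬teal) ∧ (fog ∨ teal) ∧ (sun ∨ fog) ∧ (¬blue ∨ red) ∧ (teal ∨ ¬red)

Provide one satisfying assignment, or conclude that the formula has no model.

red=False; fog=True; sun=True; blue=False; teal=False; wet=True

Try wet = True.
Try sun = True.
From the singleton clause (¬teal), teal = False.
From the singleton clause (¬red), red = False.
From the singleton clause (fog), fog = True.
From the singleton clause (¬blue), blue = False.
All clauses are satisfied.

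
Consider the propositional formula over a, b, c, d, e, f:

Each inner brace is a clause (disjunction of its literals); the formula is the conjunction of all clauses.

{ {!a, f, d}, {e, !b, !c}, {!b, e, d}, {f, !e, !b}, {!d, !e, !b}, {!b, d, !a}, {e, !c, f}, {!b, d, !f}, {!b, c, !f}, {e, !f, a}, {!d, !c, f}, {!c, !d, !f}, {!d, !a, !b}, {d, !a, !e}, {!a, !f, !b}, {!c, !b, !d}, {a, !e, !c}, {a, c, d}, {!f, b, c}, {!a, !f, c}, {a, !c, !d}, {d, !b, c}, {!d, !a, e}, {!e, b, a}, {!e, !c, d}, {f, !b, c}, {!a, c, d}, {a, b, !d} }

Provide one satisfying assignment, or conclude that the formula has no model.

a=true, b=false, c=true, d=false, e=false, f=true

Suppose a = true.
Suppose f = true.
(!b) alone gives b = false.
(c) alone gives c = true.
(!d) alone gives d = false.
(!e) alone gives e = false.
Every clause now holds.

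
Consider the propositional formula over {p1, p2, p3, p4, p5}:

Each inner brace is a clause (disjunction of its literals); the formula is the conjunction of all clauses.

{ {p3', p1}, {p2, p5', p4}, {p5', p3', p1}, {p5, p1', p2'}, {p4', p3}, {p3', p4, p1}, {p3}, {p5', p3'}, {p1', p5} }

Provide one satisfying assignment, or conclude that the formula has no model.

UNSATISFIABLE

The clause (p3) is unit, so p3 = 1.
The clause (p1) is unit, so p1 = 1.
The clause (p5') is unit, so p5 = 0.
But (p5) is also a unit clause — contradiction.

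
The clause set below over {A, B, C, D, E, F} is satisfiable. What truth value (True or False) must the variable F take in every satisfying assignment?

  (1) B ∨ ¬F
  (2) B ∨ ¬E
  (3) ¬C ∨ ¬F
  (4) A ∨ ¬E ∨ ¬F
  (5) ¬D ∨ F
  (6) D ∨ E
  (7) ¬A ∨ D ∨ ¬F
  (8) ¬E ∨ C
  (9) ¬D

Suppose F = True.
(B) alone gives B = True.
(¬C) alone gives C = False.
(¬E) alone gives E = False.
(D) alone gives D = True.
Now (¬D) is unsatisfied and unit — conflict.
So every satisfying assignment has F = False.

False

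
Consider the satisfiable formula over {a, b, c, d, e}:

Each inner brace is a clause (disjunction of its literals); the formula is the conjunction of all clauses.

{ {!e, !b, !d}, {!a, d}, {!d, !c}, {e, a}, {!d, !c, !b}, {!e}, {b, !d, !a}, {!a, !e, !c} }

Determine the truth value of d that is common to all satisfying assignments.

Suppose d = false.
(!a) alone gives a = false.
(e) alone gives e = true.
Now (!e) is unsatisfied and unit — conflict.
So every satisfying assignment has d = True.

True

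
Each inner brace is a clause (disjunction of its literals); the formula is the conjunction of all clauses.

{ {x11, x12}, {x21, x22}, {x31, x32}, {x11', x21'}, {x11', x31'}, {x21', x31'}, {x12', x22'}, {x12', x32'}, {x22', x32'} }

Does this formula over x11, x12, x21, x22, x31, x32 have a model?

Case x11 = 1:
Unit clause (x21') forces x21 = 0.
Unit clause (x22) forces x22 = 1.
Unit clause (x31') forces x31 = 0.
Unit clause (x32) forces x32 = 1.
But (x32') is also a unit clause — contradiction.
That branch fails; take x11 = 0 instead.
Unit clause (x12) forces x12 = 1.
Unit clause (x22') forces x22 = 0.
Unit clause (x21) forces x21 = 1.
Unit clause (x31') forces x31 = 0.
Unit clause (x32) forces x32 = 1.
But (x32') is also a unit clause — contradiction.
Either choice for x11 ends in contradiction.
No assignment satisfies every clause.

No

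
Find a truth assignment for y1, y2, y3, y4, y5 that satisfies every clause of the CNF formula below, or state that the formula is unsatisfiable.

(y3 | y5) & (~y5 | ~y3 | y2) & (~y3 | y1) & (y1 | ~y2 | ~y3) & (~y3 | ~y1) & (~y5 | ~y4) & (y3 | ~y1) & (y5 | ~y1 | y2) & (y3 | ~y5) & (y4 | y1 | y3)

Branch on y3: set y3 = 1.
The clause (y1) is unit, so y1 = 1.
Now (~y1) is unsatisfied and unit — conflict.
That branch fails; take y3 = 0 instead.
The clause (y5) is unit, so y5 = 1.
Now (~y5) is unsatisfied and unit — conflict.
Both values of y3 lead to a conflict.

UNSATISFIABLE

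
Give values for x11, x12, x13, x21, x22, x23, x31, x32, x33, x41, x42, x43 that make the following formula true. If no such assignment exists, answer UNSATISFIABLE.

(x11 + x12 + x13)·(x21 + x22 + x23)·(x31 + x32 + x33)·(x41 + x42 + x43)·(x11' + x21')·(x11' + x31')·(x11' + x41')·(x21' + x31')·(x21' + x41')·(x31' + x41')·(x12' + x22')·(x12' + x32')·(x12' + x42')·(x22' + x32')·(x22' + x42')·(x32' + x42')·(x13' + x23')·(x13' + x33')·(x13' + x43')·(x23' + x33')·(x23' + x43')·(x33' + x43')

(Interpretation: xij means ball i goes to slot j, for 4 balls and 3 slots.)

Try x11 = 0.
Try x12 = 1.
Unit clause (x22') forces x22 = 0.
Unit clause (x32') forces x32 = 0.
Unit clause (x42') forces x42 = 0.
Try x21 = 1.
Unit clause (x31') forces x31 = 0.
Unit clause (x33) forces x33 = 1.
Unit clause (x41') forces x41 = 0.
Unit clause (x43) forces x43 = 1.
That conflicts with the unit clause (x43').
That branch fails; take x21 = 0 instead.
Unit clause (x23) forces x23 = 1.
Unit clause (x13') forces x13 = 0.
Unit clause (x33') forces x33 = 0.
Unit clause (x31) forces x31 = 1.
Unit clause (x41') forces x41 = 0.
Unit clause (x43) forces x43 = 1.
That conflicts with the unit clause (x43').
Neither x21 = 1 nor x21 = 0 works.
That branch fails; take x12 = 0 instead.
Unit clause (x13) forces x13 = 1.
Unit clause (x23') forces x23 = 0.
Unit clause (x33') forces x33 = 0.
Unit clause (x43') forces x43 = 0.
Try x21 = 1.
Unit clause (x31') forces x31 = 0.
Unit clause (x32) forces x32 = 1.
Unit clause (x41') forces x41 = 0.
Unit clause (x42) forces x42 = 1.
That conflicts with the unit clause (x42').
That branch fails; take x21 = 0 instead.
Unit clause (x22) forces x22 = 1.
Unit clause (x32') forces x32 = 0.
Unit clause (x31) forces x31 = 1.
Unit clause (x41') forces x41 = 0.
Unit clause (x42) forces x42 = 1.
That conflicts with the unit clause (x42').
Neither x21 = 1 nor x21 = 0 works.
Neither x12 = 1 nor x12 = 0 works.
That branch fails; take x11 = 1 instead.
Unit clause (x21') forces x21 = 0.
Unit clause (x31') forces x31 = 0.
Unit clause (x41') forces x41 = 0.
Try x22 = 1.
Unit clause (x12') forces x12 = 0.
Unit clause (x32') forces x32 = 0.
Unit clause (x33) forces x33 = 1.
Unit clause (x42') forces x42 = 0.
Unit clause (x43) forces x43 = 1.
That conflicts with the unit clause (x43').
That branch fails; take x22 = 0 instead.
Unit clause (x23) forces x23 = 1.
Unit clause (x13') forces x13 = 0.
Unit clause (x33') forces x33 = 0.
Unit clause (x32) forces x32 = 1.
Unit clause (x12') forces x12 = 0.
Unit clause (x42') forces x42 = 0.
Unit clause (x43) forces x43 = 1.
That conflicts with the unit clause (x43').
Neither x22 = 1 nor x22 = 0 works.
Neither x11 = 1 nor x11 = 0 works.

UNSATISFIABLE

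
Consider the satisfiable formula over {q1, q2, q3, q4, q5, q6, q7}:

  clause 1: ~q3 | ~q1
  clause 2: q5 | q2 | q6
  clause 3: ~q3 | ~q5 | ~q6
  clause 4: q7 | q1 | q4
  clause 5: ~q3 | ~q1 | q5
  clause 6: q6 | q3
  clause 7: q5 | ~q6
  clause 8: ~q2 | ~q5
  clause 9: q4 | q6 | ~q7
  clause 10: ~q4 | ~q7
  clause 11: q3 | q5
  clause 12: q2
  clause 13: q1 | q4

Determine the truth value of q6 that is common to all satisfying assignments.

Suppose q6 = 1.
(q5) alone gives q5 = 1.
(~q3) alone gives q3 = 0.
(~q2) alone gives q2 = 0.
That conflicts with the unit clause (q2).
So every satisfying assignment has q6 = False.

False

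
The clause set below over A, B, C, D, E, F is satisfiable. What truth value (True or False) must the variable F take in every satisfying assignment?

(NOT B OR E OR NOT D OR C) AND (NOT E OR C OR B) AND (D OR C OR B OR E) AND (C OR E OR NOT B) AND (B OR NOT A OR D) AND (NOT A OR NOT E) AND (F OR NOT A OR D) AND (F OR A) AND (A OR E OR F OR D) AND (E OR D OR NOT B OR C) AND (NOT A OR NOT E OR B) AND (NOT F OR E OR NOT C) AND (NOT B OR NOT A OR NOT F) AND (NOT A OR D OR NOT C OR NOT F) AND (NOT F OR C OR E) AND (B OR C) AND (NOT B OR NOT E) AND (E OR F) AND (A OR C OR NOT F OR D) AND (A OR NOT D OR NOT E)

True

Suppose F = false.
(A) alone gives A = true.
(NOT E) alone gives E = false.
Now (E) is unsatisfied and unit — conflict.
So every satisfying assignment has F = True.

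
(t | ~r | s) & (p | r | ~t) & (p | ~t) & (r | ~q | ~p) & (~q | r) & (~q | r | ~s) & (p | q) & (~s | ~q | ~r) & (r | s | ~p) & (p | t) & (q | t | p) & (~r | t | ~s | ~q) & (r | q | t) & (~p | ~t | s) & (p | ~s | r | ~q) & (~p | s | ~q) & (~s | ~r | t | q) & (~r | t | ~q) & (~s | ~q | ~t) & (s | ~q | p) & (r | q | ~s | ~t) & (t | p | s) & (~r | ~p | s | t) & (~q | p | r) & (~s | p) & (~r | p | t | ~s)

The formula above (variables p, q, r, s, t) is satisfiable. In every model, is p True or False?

True

Suppose p = 0.
Unit clause (~t) forces t = 0.
Now (t) is unsatisfied and unit — conflict.
So every satisfying assignment has p = True.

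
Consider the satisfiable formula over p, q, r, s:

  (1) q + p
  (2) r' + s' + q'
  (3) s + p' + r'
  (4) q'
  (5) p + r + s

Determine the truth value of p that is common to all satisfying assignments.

Suppose p = 0.
The clause (q) is unit, so q = 1.
But (q') is also a unit clause — contradiction.
So every satisfying assignment has p = True.

True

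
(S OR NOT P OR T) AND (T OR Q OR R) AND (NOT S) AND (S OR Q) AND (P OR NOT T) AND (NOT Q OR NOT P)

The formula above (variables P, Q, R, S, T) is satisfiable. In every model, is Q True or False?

Suppose Q = false.
Unit clause (NOT S) forces S = false.
That conflicts with the unit clause (S).
So every satisfying assignment has Q = True.

True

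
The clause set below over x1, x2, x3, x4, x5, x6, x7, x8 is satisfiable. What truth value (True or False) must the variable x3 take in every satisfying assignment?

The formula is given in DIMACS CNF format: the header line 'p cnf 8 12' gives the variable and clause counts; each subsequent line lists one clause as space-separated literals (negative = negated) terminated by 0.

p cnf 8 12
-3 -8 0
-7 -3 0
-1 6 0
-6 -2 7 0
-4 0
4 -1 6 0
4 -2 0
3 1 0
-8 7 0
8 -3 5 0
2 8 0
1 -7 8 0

False

Suppose x3 = True.
(¬x8) alone gives x8 = False.
(¬x7) alone gives x7 = False.
(¬x4) alone gives x4 = False.
(¬x2) alone gives x2 = False.
That conflicts with the unit clause (x2).
So every satisfying assignment has x3 = False.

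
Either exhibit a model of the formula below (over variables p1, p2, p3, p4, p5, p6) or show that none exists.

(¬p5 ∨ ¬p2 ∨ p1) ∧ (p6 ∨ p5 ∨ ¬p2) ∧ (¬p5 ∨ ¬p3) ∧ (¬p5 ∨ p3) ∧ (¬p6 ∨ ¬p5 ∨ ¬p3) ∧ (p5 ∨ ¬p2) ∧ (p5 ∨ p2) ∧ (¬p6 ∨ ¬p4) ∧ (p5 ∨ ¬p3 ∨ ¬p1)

Try p5 = False.
The clause (¬p2) is unit, so p2 = False.
That conflicts with the unit clause (p2).
Undo p5 and try p5 = True.
The clause (¬p3) is unit, so p3 = False.
That conflicts with the unit clause (p3).
Both values of p5 lead to a conflict.

UNSATISFIABLE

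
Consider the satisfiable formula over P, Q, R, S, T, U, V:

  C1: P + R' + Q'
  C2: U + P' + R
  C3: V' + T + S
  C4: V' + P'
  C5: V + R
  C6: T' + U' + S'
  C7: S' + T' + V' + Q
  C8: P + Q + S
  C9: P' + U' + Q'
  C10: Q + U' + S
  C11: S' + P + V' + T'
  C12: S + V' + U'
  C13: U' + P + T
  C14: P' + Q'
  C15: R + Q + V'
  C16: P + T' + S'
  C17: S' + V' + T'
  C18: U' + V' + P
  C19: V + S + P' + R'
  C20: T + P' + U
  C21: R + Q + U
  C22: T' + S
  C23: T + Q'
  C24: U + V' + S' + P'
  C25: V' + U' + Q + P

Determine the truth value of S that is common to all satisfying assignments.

True

Suppose S = 0.
(T') alone gives T = 0.
(V') alone gives V = 0.
(R) alone gives R = 1.
(P') alone gives P = 0.
(Q') alone gives Q = 0.
Now (Q) is unsatisfied and unit — conflict.
So every satisfying assignment has S = True.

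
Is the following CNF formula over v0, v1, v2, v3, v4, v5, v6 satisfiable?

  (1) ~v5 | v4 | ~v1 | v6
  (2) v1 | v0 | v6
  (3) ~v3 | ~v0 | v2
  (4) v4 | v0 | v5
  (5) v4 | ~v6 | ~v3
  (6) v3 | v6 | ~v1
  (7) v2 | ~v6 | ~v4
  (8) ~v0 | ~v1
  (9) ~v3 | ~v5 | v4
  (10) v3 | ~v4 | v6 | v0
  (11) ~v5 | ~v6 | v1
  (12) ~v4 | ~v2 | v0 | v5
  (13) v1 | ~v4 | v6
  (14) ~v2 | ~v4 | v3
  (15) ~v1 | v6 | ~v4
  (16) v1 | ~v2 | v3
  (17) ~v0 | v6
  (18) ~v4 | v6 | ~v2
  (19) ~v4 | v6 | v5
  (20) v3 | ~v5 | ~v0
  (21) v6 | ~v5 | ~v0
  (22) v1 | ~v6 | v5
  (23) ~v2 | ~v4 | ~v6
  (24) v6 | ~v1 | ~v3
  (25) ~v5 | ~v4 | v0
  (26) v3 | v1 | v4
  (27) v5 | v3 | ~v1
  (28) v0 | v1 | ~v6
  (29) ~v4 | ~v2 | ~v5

Yes, satisfiable

Branch on v0: set v0 = 0.
Branch on v1: set v1 = 1.
Branch on v4: set v4 = 0.
Unit clause (v5) forces v5 = 1.
Unit clause (v6) forces v6 = 1.
Unit clause (~v3) forces v3 = 0.
Every clause is now satisfied; v2 is unconstrained.
A satisfying assignment: v0=0, v1=1, v2=1, v3=0, v4=0, v5=1, v6=1.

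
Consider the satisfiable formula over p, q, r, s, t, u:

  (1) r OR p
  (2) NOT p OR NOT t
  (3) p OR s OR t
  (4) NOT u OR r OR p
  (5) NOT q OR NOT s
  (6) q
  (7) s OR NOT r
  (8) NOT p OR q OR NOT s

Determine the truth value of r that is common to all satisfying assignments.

Suppose r = true.
(q) alone gives q = true.
(NOT s) alone gives s = false.
That conflicts with the unit clause (s).
So every satisfying assignment has r = False.

False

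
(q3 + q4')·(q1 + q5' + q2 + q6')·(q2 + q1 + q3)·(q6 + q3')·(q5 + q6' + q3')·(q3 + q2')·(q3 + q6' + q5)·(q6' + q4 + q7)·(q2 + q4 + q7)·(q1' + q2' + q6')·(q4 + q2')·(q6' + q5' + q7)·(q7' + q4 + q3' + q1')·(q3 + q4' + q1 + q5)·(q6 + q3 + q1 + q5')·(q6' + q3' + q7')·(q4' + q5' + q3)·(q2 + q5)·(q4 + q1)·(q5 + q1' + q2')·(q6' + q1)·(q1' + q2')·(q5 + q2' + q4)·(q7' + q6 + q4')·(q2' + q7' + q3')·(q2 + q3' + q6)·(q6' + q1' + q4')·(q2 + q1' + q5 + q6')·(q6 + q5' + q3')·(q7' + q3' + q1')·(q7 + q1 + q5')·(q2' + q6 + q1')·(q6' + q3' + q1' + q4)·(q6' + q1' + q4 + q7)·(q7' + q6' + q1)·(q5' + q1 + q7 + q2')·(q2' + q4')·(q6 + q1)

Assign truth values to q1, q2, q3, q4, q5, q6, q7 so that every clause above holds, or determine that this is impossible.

q1 ↦ 1; q2 ↦ 0; q3 ↦ 0; q4 ↦ 0; q5 ↦ 1; q6 ↦ 1; q7 ↦ 1

Try q3 = 0.
The clause (q4') is unit, so q4 = 0.
The clause (q2') is unit, so q2 = 0.
The clause (q1) is unit, so q1 = 1.
The clause (q7) is unit, so q7 = 1.
The clause (q5) is unit, so q5 = 1.
Every clause is now satisfied; q6 is unconstrained.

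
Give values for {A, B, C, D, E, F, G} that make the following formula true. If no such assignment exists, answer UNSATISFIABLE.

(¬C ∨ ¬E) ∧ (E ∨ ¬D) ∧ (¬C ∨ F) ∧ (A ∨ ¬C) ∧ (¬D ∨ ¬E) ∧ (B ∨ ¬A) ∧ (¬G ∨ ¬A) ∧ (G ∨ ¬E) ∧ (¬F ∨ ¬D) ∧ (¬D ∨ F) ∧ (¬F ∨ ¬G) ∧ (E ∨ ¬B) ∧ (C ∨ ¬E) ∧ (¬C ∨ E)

Try C = False.
From the singleton clause (¬E), E = False.
From the singleton clause (¬D), D = False.
From the singleton clause (¬B), B = False.
From the singleton clause (¬A), A = False.
Try F = False.
No clause remains; G is free.

A=False, B=False, C=False, D=False, E=False, F=False, G=False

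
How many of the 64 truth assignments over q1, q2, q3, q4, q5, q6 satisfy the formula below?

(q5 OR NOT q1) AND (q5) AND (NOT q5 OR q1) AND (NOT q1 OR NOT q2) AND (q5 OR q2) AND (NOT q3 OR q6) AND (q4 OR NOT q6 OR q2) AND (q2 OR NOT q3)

There are 2^6 = 64 truth assignments over (q1, q2, q3, q4, q5, q6).
Split on q3. With q3 = true, the clauses containing q3 are satisfied and NOT q3 drops from the rest; 0 of the 2^5 = 32 assignments to the other variables satisfy what remains.
With q3 = false, by the same count on the reduced clause set, 3 assignments work.
(One model: q1=T, q2=F, q3=F, q4=F, q5=T, q6=F.)
Total: 0 + 3 = 3.

3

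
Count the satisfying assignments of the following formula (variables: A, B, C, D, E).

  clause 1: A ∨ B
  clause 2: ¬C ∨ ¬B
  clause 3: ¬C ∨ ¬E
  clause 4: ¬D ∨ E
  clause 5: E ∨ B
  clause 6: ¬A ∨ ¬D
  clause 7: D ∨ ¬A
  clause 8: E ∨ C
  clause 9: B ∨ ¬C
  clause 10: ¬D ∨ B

There are 2^5 = 32 truth assignments over (A, B, C, D, E).
Split on A. With A = True, the clauses containing A are satisfied and ¬A drops from the rest; 0 of the 2^4 = 16 assignments to the other variables satisfy what remains.
With A = False, by the same count on the reduced clause set, 2 assignments work.
(One model: A=F, B=T, C=F, D=F, E=T.)
Total: 0 + 2 = 2.

2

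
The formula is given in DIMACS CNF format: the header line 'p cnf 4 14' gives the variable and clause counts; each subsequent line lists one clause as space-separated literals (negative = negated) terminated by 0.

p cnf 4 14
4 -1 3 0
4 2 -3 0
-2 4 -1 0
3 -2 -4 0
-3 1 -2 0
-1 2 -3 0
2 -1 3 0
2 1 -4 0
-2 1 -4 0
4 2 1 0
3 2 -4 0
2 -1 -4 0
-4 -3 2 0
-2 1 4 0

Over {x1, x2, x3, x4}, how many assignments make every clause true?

1

There are 2^4 = 16 truth assignments over (x1, x2, x3, x4).
Check each against the 14 clauses (columns in the order x1, x2, x3, x4):
  F F F F  ✗ fails (x4 ∨ x2 ∨ x1)
  F F F T  ✗ fails (x2 ∨ x1 ∨ ¬x4)
  F F T F  ✗ fails (x4 ∨ x2 ∨ ¬x3)
  F F T T  ✗ fails (x2 ∨ x1 ∨ ¬x4)
  F T F F  ✗ fails (¬x2 ∨ x1 ∨ x4)
  F T F T  ✗ fails (x3 ∨ ¬x2 ∨ ¬x4)
  F T T F  ✗ fails (¬x3 ∨ x1 ∨ ¬x2)
  F T T T  ✗ fails (¬x3 ∨ x1 ∨ ¬x2)
  T F F F  ✗ fails (x4 ∨ ¬x1 ∨ x3)
  T F F T  ✗ fails (x2 ∨ ¬x1 ∨ x3)
  T F T F  ✗ fails (x4 ∨ x2 ∨ ¬x3)
  T F T T  ✗ fails (¬x1 ∨ x2 ∨ ¬x3)
  T T F F  ✗ fails (x4 ∨ ¬x1 ∨ x3)
  T T F T  ✗ fails (x3 ∨ ¬x2 ∨ ¬x4)
  T T T F  ✗ fails (¬x2 ∨ x4 ∨ ¬x1)
  T T T T  ✓ satisfies all
1 of the 16 rows is a model.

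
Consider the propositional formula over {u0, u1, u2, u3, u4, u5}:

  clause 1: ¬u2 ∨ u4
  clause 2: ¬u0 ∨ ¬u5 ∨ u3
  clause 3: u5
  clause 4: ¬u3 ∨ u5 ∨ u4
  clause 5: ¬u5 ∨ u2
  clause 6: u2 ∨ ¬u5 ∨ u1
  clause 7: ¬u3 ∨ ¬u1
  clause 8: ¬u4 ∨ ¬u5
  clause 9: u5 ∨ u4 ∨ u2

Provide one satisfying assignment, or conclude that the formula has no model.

Unit clause (u5) forces u5 = True.
Unit clause (u2) forces u2 = True.
Unit clause (u4) forces u4 = True.
Now (¬u4) is unsatisfied and unit — conflict.

UNSATISFIABLE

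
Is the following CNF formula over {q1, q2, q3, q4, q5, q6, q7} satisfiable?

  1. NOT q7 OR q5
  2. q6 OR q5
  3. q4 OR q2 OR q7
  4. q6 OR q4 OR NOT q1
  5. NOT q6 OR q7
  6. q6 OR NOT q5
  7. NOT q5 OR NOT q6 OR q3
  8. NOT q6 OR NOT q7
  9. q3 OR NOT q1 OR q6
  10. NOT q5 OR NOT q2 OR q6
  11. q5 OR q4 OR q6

Unsatisfiable

Try q7 = false.
Unit clause (NOT q6) forces q6 = false.
Unit clause (q5) forces q5 = true.
Now (NOT q5) is unsatisfied and unit — conflict.
That branch fails; take q7 = true instead.
Unit clause (q5) forces q5 = true.
Unit clause (q6) forces q6 = true.
Now (NOT q6) is unsatisfied and unit — conflict.
Both values of q7 lead to a conflict.
No assignment satisfies every clause.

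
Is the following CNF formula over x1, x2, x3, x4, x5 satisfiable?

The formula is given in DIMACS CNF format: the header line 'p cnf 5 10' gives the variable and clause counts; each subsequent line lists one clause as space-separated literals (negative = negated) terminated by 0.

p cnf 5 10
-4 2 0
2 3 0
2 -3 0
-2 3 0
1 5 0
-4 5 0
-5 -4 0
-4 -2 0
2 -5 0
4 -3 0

No, unsatisfiable

Suppose x4 = False.
From the singleton clause (¬x3), x3 = False.
From the singleton clause (x2), x2 = True.
Now (¬x2) is unsatisfied and unit — conflict.
That branch fails; take x4 = True instead.
From the singleton clause (x2), x2 = True.
Now (¬x2) is unsatisfied and unit — conflict.
Both values of x4 lead to a conflict.
No assignment satisfies every clause.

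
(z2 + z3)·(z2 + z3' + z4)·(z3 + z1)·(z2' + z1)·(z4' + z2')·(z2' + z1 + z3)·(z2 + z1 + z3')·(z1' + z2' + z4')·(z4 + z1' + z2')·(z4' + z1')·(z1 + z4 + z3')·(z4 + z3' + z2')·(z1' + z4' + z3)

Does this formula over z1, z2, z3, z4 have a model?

Suppose z2 = 1.
The clause (z1) is unit, so z1 = 1.
The clause (z4') is unit, so z4 = 0.
But (z4) is also a unit clause — contradiction.
Backtrack on z2: now try z2 = 0.
The clause (z3) is unit, so z3 = 1.
The clause (z4) is unit, so z4 = 1.
The clause (z1) is unit, so z1 = 1.
But (z1') is also a unit clause — contradiction.
Both values of z2 lead to a conflict.
No assignment satisfies every clause.

Unsatisfiable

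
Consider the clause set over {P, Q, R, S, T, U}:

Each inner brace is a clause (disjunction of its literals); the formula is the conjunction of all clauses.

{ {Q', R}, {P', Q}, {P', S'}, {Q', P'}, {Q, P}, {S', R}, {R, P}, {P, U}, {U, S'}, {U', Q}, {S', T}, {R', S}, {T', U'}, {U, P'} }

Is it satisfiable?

Unsatisfiable

Branch on Q: set Q = 0.
(P') alone gives P = 0.
But (P) is also a unit clause — contradiction.
Undo Q and try Q = 1.
(R) alone gives R = 1.
(P') alone gives P = 0.
(U) alone gives U = 1.
(S) alone gives S = 1.
(T) alone gives T = 1.
But (T') is also a unit clause — contradiction.
Both values of Q lead to a conflict.
No assignment satisfies every clause.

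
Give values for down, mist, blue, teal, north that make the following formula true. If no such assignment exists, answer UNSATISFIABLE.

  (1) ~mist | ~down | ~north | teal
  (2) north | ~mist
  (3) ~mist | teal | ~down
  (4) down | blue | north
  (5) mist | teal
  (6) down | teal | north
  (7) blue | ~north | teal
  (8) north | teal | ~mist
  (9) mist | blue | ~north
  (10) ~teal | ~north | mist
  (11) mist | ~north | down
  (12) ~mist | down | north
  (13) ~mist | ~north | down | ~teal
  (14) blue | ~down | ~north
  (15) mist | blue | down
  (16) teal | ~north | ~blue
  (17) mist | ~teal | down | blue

down ↦ 1, mist ↦ 0, blue ↦ 1, teal ↦ 1, north ↦ 0

Case north = 0:
(~mist) alone gives mist = 0.
(teal) alone gives teal = 1.
Case down = 1:
Every clause is now satisfied; blue is unconstrained.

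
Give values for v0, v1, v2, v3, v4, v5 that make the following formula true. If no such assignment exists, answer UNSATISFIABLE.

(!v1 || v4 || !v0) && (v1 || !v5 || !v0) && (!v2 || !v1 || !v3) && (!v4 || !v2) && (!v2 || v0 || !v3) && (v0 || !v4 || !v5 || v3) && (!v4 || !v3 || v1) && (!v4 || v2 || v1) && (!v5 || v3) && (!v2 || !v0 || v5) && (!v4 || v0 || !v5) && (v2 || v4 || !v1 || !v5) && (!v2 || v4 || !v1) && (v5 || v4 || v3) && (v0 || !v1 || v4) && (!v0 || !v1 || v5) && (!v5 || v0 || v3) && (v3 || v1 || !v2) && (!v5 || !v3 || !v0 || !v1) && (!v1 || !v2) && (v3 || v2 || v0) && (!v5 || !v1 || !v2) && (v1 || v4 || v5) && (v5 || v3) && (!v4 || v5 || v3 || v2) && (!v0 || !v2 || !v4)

Case v4 = false:
Case v1 = false:
(v5) alone gives v5 = true.
(!v0) alone gives v0 = false.
(v3) alone gives v3 = true.
(!v2) alone gives v2 = false.
This assignment satisfies each clause.

v0=false, v1=false, v2=false, v3=true, v4=false, v5=true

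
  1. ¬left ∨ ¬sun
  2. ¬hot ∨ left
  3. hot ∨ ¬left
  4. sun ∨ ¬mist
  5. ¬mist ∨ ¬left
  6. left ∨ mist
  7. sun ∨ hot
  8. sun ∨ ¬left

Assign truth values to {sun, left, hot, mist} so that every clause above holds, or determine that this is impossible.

Case left = False:
(¬hot) alone gives hot = False.
(mist) alone gives mist = True.
(sun) alone gives sun = True.
All clauses are satisfied.

sun ↦ True, left ↦ False, hot ↦ False, mist ↦ True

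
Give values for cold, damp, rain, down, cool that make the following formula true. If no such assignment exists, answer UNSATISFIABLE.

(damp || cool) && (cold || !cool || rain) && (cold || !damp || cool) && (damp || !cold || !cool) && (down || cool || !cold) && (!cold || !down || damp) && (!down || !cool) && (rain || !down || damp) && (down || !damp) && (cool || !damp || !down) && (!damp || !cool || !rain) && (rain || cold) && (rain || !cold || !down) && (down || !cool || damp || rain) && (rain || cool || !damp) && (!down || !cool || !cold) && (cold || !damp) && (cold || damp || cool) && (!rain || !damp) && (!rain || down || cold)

Branch on damp: set damp = true.
From the singleton clause (down), down = true.
From the singleton clause (!cool), cool = false.
Now (cool) is unsatisfied and unit — conflict.
Undo damp and try damp = false.
From the singleton clause (cool), cool = true.
From the singleton clause (!cold), cold = false.
From the singleton clause (rain), rain = true.
From the singleton clause (!down), down = false.
Now (down) is unsatisfied and unit — conflict.
Neither damp = true nor damp = false works.

UNSATISFIABLE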